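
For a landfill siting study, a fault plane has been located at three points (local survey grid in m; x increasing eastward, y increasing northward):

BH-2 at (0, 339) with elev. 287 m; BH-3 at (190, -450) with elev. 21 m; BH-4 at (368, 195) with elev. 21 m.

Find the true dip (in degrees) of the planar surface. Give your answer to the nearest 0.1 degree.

Let the plane be z = a·x + b·y + c.
BH-3−BH-2: 190a − 789b = −266;  BH-4−BH-2: 368a − 144b = −266.
Solving gives a = −0.65238, b = 0.18004.
Gradient magnitude |∇z| = √(a² + b²) = √(0.42560 + 0.03241) = 0.67676.
True dip = arctan(0.67676) = 34.1°, dipping toward ESE (azimuth ≈ 105°).

34.1°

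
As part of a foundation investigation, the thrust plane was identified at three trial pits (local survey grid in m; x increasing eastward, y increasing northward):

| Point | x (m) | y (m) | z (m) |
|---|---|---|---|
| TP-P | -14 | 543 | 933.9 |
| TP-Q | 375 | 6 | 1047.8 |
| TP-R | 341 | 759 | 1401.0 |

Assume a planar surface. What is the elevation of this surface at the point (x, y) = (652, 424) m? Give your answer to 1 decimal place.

1540.6 m

Two edge vectors: TP-P→TP-Q = (389, -537, 113.9), TP-P→TP-R = (355, 216, 467.1).
Normal n = (TP-P→TP-Q) × (TP-P→TP-R) = (-275435.1, -141267.4, 274659).
So ∂z/∂x = −n_x/n_z = 1.00283 and ∂z/∂y = −n_y/n_z = 0.51434.
Intercept c from TP-P: 933.9 + 14.04 − 279.29 = 668.65.
At (652, 424): z = 653.8 + 218.1 + 668.65 = 1540.6 m.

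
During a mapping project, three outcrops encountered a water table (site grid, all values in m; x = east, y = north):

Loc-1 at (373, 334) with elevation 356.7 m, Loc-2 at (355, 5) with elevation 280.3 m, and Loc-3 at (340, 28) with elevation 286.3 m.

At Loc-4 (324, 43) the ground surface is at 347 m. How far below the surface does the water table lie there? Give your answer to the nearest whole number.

57 m

Let the plane be z = a·x + b·y + c.
Loc-2−Loc-1: −18a − 329b = −76.4;  Loc-3−Loc-1: −33a − 306b = −70.4.
Solving gives a = −0.04053, b = 0.23444.
Then c = 356.7 − a·373 − b·334 = 293.52.
At (324, 43): z_contact = −13.1 + 10.1 + 293.52 = 290.5 m.
Depth below ground = 347 − 290.5 = 57 m.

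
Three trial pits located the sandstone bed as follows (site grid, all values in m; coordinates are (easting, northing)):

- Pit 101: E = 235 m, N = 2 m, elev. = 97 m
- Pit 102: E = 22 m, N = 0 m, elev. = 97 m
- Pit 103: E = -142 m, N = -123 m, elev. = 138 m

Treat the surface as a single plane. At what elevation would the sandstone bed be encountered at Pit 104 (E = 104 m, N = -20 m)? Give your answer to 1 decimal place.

104.0 m

Let the plane be z = a·E + b·N + c.
Pit 102−Pit 101: −213a − 2b = 0;  Pit 103−Pit 101: −377a − 125b = 41.
Solving gives a = 0.00317, b = −0.33756.
Then c = 97 − a·235 − b·2 = 96.93.
At (104, -20): z = 0.3 + 6.8 + 96.93 = 104.0 m.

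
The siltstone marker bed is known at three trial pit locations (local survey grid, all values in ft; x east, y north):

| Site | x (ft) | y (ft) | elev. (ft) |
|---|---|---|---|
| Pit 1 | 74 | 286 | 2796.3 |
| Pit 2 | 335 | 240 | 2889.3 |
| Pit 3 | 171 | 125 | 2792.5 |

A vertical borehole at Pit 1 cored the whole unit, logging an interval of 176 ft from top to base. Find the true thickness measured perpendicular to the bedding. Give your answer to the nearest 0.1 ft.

Two edge vectors: Pit 1→Pit 2 = (261, -46, 93), Pit 1→Pit 3 = (97, -161, -3.8).
Normal n = (Pit 1→Pit 2) × (Pit 1→Pit 3) = (15147.8, 10012.8, -37559).
So ∂z/∂x = −n_x/n_z = 0.40331 and ∂z/∂y = −n_y/n_z = 0.26659.
|∇z| = √(a²+b²) = 0.48345, so dip δ = arctan(0.48345) = 25.80°.
True thickness = vertical thickness × cos δ = 176 × cos 25.80° = 158.5 ft.

158.5 ft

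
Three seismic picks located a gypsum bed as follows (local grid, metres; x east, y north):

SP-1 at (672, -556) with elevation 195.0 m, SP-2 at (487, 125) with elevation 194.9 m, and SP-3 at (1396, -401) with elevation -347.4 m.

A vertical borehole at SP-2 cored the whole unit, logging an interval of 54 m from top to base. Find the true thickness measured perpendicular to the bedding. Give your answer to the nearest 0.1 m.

43.5 m

Let the plane be z = a·x + b·y + c.
SP-2−SP-1: −185a + 681b = −0.1;  SP-3−SP-1: 724a + 155b = −542.4.
Solving gives a = −0.70797, b = −0.19247.
|∇z| = √(a²+b²) = 0.73366, so dip δ = arctan(0.73366) = 36.27°.
True thickness = vertical thickness × cos δ = 54 × cos 36.27° = 43.5 m.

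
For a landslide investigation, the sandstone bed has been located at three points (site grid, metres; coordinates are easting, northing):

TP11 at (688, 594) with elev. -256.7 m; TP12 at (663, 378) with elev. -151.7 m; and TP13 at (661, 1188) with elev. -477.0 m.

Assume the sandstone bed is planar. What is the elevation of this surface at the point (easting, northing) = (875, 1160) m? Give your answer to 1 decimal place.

Two edge vectors: TP11→TP12 = (-25, -216, 105), TP11→TP13 = (-27, 594, -220.3).
Normal n = (TP11→TP12) × (TP11→TP13) = (-14785.2, -8342.5, -20682).
So ∂z/∂easting = −n_x/n_z = −0.714883 and ∂z/∂northing = −n_y/n_z = −0.403370.
Intercept c from TP11: -256.7 + 491.84 + 239.60 = 474.74.
At (875, 1160): z = −625.5 − 467.9 + 474.74 = -618.7 m.

-618.7 m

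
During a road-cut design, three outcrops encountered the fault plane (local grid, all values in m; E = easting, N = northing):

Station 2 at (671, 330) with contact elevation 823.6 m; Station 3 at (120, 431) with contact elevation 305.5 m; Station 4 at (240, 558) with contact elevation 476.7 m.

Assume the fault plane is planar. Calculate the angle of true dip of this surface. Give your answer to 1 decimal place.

Two edge vectors: Station 2→Station 3 = (-551, 101, -518.1), Station 2→Station 4 = (-431, 228, -346.9).
Normal n = (Station 2→Station 3) × (Station 2→Station 4) = (83089.9, 32159.2, -82097).
So ∂z/∂E = −n_x/n_z = 1.01209 and ∂z/∂N = −n_y/n_z = 0.39172.
Gradient magnitude |∇z| = √(a² + b²) = √(1.02433 + 0.15345) = 1.08526.
True dip = arctan(1.08526) = 47.3°, dipping toward WSW (azimuth ≈ 249°).

47.3°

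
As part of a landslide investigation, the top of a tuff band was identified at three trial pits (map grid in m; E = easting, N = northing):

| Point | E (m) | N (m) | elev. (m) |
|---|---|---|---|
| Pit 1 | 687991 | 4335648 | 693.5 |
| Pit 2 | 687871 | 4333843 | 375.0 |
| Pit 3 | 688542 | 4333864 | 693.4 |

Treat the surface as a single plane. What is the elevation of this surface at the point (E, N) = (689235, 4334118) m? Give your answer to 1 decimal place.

1056.0 m

Two edge vectors: Pit 1→Pit 2 = (-120, -1805, -318.5), Pit 1→Pit 3 = (551, -1784, -0.1).
Normal n = (Pit 1→Pit 2) × (Pit 1→Pit 3) = (-568023.5, -175505.5, 1208635).
So ∂z/∂E = −n_x/n_z = 0.469971083 and ∂z/∂N = −n_y/n_z = 0.145209679.
Intercept c from Pit 1: 693.5 − 323335.88 − 629578.05 = −952220.43.
At (689235, 4334118): z = 323920.5 + 629355.9 − 952220.43 = 1056.0 m.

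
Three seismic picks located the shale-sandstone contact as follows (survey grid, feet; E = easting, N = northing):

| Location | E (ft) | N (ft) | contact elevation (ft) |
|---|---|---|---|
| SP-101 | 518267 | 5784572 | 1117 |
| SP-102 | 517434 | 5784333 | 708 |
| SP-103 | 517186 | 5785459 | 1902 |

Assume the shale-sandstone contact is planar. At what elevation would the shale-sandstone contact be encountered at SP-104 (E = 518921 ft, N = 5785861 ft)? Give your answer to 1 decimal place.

2648.6 ft

Two edge vectors: SP-101→SP-102 = (-833, -239, -409), SP-101→SP-103 = (-1081, 887, 785).
Normal n = (SP-101→SP-102) × (SP-101→SP-103) = (175168, 1096034, -997230).
So ∂z/∂E = −n_x/n_z = 0.175654563 and ∂z/∂N = −n_y/n_z = 1.099078447.
Intercept c from SP-101: 1117 − 91035.96 − 6357698.41 = −6447617.38.
At (518921, 5785861): z = 91150.8 + 6359115.1 − 6447617.38 = 2648.6 ft.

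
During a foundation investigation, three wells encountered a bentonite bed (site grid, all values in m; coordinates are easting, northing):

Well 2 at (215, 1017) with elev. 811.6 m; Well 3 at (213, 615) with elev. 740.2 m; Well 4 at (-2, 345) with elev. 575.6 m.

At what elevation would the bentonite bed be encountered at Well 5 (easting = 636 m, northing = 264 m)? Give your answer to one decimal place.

Let the plane be z = a·easting + b·northing + c.
Well 3−Well 2: −2a − 402b = −71.4;  Well 4−Well 2: −217a − 672b = −236.
Solving gives a = 0.545945, b = 0.174896.
Then c = 811.6 − a·215 − b·1017 = 516.35.
At (636, 264): z = 347.2 + 46.2 + 516.35 = 909.7 m.

909.7 m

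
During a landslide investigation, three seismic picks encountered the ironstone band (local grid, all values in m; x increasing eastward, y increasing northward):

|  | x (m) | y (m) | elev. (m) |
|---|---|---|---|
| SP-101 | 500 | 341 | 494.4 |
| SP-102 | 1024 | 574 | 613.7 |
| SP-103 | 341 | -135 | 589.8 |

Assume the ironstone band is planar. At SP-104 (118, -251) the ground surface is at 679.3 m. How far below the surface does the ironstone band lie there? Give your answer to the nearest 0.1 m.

Two edge vectors: SP-101→SP-102 = (524, 233, 119.3), SP-101→SP-103 = (-159, -476, 95.4).
Normal n = (SP-101→SP-102) × (SP-101→SP-103) = (79015, -68958.3, -212377).
So ∂z/∂x = −n_x/n_z = 0.372051 and ∂z/∂y = −n_y/n_z = −0.324698.
Intercept c from SP-101: 494.4 − 186.03 + 110.72 = 419.10.
At (118, -251): z_contact = 43.90 + 81.50 + 419.10 = 544.50 m.
Depth below ground = 679.3 − 544.50 = 134.8 m.

134.8 m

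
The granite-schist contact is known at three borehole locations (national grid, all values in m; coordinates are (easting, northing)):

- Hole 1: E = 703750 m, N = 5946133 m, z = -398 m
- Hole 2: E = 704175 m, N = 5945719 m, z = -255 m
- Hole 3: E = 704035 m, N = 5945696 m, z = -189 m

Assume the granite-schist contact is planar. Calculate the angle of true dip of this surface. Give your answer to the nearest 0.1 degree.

38.4°

Two edge vectors: Hole 1→Hole 2 = (425, -414, 143), Hole 1→Hole 3 = (285, -437, 209).
Normal n = (Hole 1→Hole 2) × (Hole 1→Hole 3) = (-24035, -48070, -67735).
So ∂z/∂E = −n_x/n_z = −0.35484 and ∂z/∂N = −n_y/n_z = −0.70968.
Gradient magnitude |∇z| = √(a² + b²) = √(0.12591 + 0.50364) = 0.79344.
True dip = arctan(0.79344) = 38.4°, dipping toward NNE (azimuth ≈ 027°).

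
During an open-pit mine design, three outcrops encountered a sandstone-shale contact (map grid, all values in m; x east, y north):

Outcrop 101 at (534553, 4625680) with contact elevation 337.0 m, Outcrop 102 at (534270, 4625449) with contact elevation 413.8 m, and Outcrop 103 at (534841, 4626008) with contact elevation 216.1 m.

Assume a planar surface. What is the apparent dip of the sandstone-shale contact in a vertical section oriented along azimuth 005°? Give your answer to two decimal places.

Two edge vectors: Outcrop 101→Outcrop 102 = (-283, -231, 76.8), Outcrop 101→Outcrop 103 = (288, 328, -120.9).
Normal n = (Outcrop 101→Outcrop 102) × (Outcrop 101→Outcrop 103) = (2737.5, -12096.3, -26296).
So ∂z/∂x = −n_x/n_z = 0.10410 and ∂z/∂y = −n_y/n_z = −0.46001.
Unit vector along 005° is (sin 5°, cos 5°) = (0.0872, 0.9962).
Slope in that direction = a·(0.0872) + b·(0.9962) = −0.44918.
Apparent dip = arctan|0.44918| = 24.19° (true dip is 25.3°, so apparent ≤ true as expected).

24.19°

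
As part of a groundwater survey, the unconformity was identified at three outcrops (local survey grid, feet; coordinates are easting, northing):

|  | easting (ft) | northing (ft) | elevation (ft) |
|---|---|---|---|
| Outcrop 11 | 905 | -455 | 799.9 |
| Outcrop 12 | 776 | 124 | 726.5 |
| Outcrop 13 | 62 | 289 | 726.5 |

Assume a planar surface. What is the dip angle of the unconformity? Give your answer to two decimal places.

7.81°

Two edge vectors: Outcrop 11→Outcrop 12 = (-129, 579, -73.4), Outcrop 11→Outcrop 13 = (-843, 744, -73.4).
Normal n = (Outcrop 11→Outcrop 12) × (Outcrop 11→Outcrop 13) = (12111, 52407.6, 392121).
So ∂z/∂easting = −n_x/n_z = −0.03089 and ∂z/∂northing = −n_y/n_z = −0.13365.
Gradient magnitude |∇z| = √(a² + b²) = √(0.00095 + 0.01786) = 0.13717.
True dip = arctan(0.13717) = 7.81°, dipping toward NNE (azimuth ≈ 013°).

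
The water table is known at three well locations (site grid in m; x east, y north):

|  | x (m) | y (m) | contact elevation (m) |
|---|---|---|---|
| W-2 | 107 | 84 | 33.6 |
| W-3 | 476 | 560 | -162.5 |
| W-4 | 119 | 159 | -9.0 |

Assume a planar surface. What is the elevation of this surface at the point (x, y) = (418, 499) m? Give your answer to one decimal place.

Let the plane be z = a·x + b·y + c.
W-3−W-2: 369a + 476b = −196.1;  W-4−W-2: 12a + 75b = −42.6.
Solving gives a = 0.25361, b = −0.60858.
Then c = 33.6 − a·107 − b·84 = 57.58.
At (418, 499): z = 106.0 − 303.7 + 57.58 = -140.1 m.

-140.1 m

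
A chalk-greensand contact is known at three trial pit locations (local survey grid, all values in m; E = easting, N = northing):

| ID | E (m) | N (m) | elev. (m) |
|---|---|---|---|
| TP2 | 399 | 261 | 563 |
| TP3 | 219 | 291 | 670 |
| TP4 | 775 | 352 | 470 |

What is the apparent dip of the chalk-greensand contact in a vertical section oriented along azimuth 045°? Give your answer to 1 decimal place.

15.7°

Two edge vectors: TP2→TP3 = (-180, 30, 107), TP2→TP4 = (376, 91, -93).
Normal n = (TP2→TP3) × (TP2→TP4) = (-12527, 23492, -27660).
So ∂z/∂E = −n_x/n_z = −0.45289 and ∂z/∂N = −n_y/n_z = 0.84931.
Unit vector along 045° is (sin 45°, cos 45°) = (0.7071, 0.7071).
Slope in that direction = a·(0.7071) + b·(0.7071) = 0.28031.
Apparent dip = arctan|0.28031| = 15.7° (true dip is 43.9°, so apparent ≤ true as expected).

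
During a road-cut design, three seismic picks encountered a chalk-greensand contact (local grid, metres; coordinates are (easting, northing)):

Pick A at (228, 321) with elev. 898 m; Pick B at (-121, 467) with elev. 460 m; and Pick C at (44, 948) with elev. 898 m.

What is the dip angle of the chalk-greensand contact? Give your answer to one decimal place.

56.2°

Let the plane be z = a·E + b·N + c.
Pick B−Pick A: −349a + 146b = −438;  Pick C−Pick A: −184a + 627b = 0.
Solving gives a = 1.43065, b = 0.41984.
Gradient magnitude |∇z| = √(a² + b²) = √(2.04676 + 0.17627) = 1.49098.
True dip = arctan(1.49098) = 56.2°, dipping toward WSW (azimuth ≈ 254°).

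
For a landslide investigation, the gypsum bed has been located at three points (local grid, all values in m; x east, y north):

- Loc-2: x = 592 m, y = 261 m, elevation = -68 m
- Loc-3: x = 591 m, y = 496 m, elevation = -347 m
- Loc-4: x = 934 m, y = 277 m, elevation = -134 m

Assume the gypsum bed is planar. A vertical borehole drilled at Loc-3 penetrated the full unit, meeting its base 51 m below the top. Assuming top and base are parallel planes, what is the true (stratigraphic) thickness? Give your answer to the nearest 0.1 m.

Two edge vectors: Loc-2→Loc-3 = (-1, 235, -279), Loc-2→Loc-4 = (342, 16, -66).
Normal n = (Loc-2→Loc-3) × (Loc-2→Loc-4) = (-11046, -95484, -80386).
So ∂z/∂x = −n_x/n_z = −0.13741 and ∂z/∂y = −n_y/n_z = −1.18782.
|∇z| = √(a²+b²) = 1.19574, so dip δ = arctan(1.19574) = 50.09°.
True thickness = vertical thickness × cos δ = 51 × cos 50.09° = 32.7 m.

32.7 m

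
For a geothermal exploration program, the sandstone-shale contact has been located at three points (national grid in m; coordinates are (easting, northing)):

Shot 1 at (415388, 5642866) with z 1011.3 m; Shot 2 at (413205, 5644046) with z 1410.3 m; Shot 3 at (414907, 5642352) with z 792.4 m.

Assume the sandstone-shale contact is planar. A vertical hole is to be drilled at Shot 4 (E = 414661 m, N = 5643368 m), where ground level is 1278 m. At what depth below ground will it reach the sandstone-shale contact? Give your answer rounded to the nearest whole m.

Two edge vectors: Shot 1→Shot 2 = (-2183, 1180, 399), Shot 1→Shot 3 = (-481, -514, -218.9).
Normal n = (Shot 1→Shot 2) × (Shot 1→Shot 3) = (-53216, -669777.7, 1689642).
So ∂z/∂E = −n_x/n_z = 0.03149543 and ∂z/∂N = −n_y/n_z = 0.39640214.
Intercept c from Shot 1: 1011.3 − 13082.82 − 2236844.14 = −2248915.67.
At (414661, 5643368): z_contact = 13059.9 + 2237043.1 − 2248915.67 = 1187.4 m.
Depth below ground = 1278 − 1187.4 = 91 m.

91 m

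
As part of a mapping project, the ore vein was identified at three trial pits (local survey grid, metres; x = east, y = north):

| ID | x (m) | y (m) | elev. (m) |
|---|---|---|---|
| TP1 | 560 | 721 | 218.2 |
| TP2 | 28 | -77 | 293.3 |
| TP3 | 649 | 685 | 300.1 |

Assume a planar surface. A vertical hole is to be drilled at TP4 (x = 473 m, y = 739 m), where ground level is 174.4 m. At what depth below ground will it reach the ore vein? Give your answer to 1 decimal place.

Let the plane be z = a·x + b·y + c.
TP2−TP1: −532a − 798b = 75.1;  TP3−TP1: 89a − 36b = 81.9.
Solving gives a = 0.69480, b = −0.55731.
Then c = 218.2 − a·560 − b·721 = 230.93.
At (473, 739): z_contact = 328.64 − 411.85 + 230.93 = 147.72 m.
Depth below ground = 174.4 − 147.72 = 26.7 m.

26.7 m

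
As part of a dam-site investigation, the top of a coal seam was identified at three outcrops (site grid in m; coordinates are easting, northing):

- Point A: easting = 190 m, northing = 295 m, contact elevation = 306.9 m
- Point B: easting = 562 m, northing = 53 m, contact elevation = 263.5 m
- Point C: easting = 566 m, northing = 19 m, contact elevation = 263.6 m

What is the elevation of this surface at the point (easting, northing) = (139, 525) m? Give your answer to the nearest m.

Two edge vectors: Point A→Point B = (372, -242, -43.4), Point A→Point C = (376, -276, -43.3).
Normal n = (Point A→Point B) × (Point A→Point C) = (-1499.8, -210.8, -11680).
So ∂z/∂easting = −n_x/n_z = −0.12841 and ∂z/∂northing = −n_y/n_z = −0.01805.
Intercept c from Point A: 306.9 + 24.40 + 5.32 = 336.62.
At (139, 525): z = −17.8 − 9.5 + 336.62 = 309.3 m.

309 m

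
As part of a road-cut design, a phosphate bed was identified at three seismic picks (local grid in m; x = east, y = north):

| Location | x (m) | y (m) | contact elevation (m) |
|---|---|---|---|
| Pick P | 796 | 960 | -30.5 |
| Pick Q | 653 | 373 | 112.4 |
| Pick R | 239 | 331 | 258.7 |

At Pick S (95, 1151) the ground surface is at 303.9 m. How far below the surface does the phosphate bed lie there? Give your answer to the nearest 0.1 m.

129.0 m

Two edge vectors: Pick P→Pick Q = (-143, -587, 142.9), Pick P→Pick R = (-557, -629, 289.2).
Normal n = (Pick P→Pick Q) × (Pick P→Pick R) = (-79876.3, -38239.7, -237012).
So ∂z/∂x = −n_x/n_z = −0.337014 and ∂z/∂y = −n_y/n_z = −0.161341.
Intercept c from Pick P: -30.5 + 268.26 + 154.89 = 392.65.
At (95, 1151): z_contact = −32.02 − 185.70 + 392.65 = 174.93 m.
Depth below ground = 303.9 − 174.93 = 129.0 m.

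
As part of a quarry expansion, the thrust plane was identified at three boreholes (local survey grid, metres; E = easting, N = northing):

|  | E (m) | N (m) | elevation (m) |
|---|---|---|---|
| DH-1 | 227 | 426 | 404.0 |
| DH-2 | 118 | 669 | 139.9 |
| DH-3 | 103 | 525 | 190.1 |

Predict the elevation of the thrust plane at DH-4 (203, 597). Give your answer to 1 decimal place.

288.5 m

Let the plane be z = a·E + b·N + c.
DH-2−DH-1: −109a + 243b = −264.1;  DH-3−DH-1: −124a + 99b = −213.9.
Solving gives a = 1.33560, b = −0.48774.
Then c = 404 − a·227 − b·426 = 308.59.
At (203, 597): z = 271.1 − 291.2 + 308.59 = 288.5 m.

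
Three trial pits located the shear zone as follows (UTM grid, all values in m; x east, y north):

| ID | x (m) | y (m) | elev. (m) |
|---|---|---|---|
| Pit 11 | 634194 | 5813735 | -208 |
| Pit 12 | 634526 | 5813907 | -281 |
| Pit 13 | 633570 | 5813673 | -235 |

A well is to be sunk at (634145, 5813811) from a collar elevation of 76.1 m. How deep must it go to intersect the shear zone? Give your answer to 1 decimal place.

337.0 m

Two edge vectors: Pit 11→Pit 12 = (332, 172, -73), Pit 11→Pit 13 = (-624, -62, -27).
Normal n = (Pit 11→Pit 12) × (Pit 11→Pit 13) = (-9170, 54516, 86744).
So ∂z/∂x = −n_x/n_z = 0.105713363 and ∂z/∂y = −n_y/n_z = −0.628469981.
Intercept c from Pit 11: -208 − 67042.78 + 3653757.92 = 3586507.14.
At (634145, 5813811): z_contact = 67037.60 − 3653805.69 + 3586507.14 = -260.94 m.
Depth below ground = 76.1 − (-260.94) = 337.0 m.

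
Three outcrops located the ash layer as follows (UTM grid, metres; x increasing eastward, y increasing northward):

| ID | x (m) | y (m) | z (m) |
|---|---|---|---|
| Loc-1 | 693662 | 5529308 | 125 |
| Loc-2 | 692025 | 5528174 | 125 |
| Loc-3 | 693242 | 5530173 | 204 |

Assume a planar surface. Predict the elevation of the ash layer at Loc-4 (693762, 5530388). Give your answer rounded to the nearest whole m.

194 m

Two edge vectors: Loc-1→Loc-2 = (-1637, -1134, 0), Loc-1→Loc-3 = (-420, 865, 79).
Normal n = (Loc-1→Loc-2) × (Loc-1→Loc-3) = (-89586, 129323, -1892285).
So ∂z/∂x = −n_x/n_z = −0.04734276 and ∂z/∂y = −n_y/n_z = 0.06834224.
Intercept c from Loc-1: 125 + 32839.88 − 377885.31 = −344920.43.
At (693762, 5530388): z = −32844.6 + 377959.1 − 344920.43 = 194.1 m.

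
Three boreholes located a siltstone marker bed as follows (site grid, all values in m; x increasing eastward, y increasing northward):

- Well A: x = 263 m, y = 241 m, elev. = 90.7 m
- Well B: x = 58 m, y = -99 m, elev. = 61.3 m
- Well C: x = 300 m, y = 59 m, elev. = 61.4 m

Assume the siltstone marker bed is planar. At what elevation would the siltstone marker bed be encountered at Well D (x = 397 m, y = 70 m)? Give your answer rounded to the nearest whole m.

54 m

Two edge vectors: Well A→Well B = (-205, -340, -29.4), Well A→Well C = (37, -182, -29.3).
Normal n = (Well A→Well B) × (Well A→Well C) = (4611.2, -7094.3, 49890).
So ∂z/∂x = −n_x/n_z = −0.09243 and ∂z/∂y = −n_y/n_z = 0.14220.
Intercept c from Well A: 90.7 + 24.31 − 34.27 = 80.74.
At (397, 70): z = −36.7 + 10.0 + 80.74 = 54.0 m.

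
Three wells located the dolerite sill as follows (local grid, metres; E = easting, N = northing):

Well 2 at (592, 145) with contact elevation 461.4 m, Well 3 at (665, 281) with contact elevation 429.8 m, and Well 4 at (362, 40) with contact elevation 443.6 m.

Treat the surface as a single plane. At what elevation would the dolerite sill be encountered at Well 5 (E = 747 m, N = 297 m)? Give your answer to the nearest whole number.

Let the plane be z = a·E + b·N + c.
Well 3−Well 2: 73a + 136b = −31.6;  Well 4−Well 2: −230a − 105b = −17.8.
Solving gives a = 0.24302, b = −0.36279.
Then c = 461.4 − a·592 − b·145 = 370.14.
At (747, 297): z = 181.5 − 107.8 + 370.14 = 443.9 m.

444 m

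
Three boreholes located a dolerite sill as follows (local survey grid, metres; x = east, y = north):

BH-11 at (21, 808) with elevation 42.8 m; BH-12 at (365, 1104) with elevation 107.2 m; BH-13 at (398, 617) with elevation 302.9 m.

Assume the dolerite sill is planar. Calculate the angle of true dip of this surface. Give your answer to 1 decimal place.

Let the plane be z = a·x + b·y + c.
BH-12−BH-11: 344a + 296b = 64.4;  BH-13−BH-11: 377a − 191b = 260.1.
Solving gives a = 0.50362, b = −0.36772.
Gradient magnitude |∇z| = √(a² + b²) = √(0.25363 + 0.13522) = 0.62358.
True dip = arctan(0.62358) = 31.9°, dipping toward NW (azimuth ≈ 306°).

31.9°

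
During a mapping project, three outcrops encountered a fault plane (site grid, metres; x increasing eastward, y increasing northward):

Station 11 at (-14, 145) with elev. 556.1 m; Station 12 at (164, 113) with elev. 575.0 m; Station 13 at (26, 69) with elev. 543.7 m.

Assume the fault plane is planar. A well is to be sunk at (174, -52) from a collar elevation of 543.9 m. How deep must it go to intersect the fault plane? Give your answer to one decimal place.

Let the plane be z = a·x + b·y + c.
Station 12−Station 11: 178a − 32b = 18.9;  Station 13−Station 11: 40a − 76b = −12.4.
Solving gives a = 0.14967, b = 0.24193.
Then c = 556.1 − a·-14 − b·145 = 523.12.
At (174, -52): z_contact = 26.04 − 12.58 + 523.12 = 536.58 m.
Depth below ground = 543.9 − 536.58 = 7.3 m.

7.3 m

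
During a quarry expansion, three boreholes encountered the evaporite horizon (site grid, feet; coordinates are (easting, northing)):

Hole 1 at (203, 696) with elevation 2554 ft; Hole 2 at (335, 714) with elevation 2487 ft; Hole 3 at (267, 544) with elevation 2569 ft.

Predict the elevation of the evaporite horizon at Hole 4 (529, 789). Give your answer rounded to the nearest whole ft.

2374 ft

Two edge vectors: Hole 1→Hole 2 = (132, 18, -67), Hole 1→Hole 3 = (64, -152, 15).
Normal n = (Hole 1→Hole 2) × (Hole 1→Hole 3) = (-9914, -6268, -21216).
So ∂z/∂E = −n_x/n_z = −0.46729 and ∂z/∂N = −n_y/n_z = −0.29544.
Intercept c from Hole 1: 2554 + 94.86 + 205.62 = 2854.48.
At (529, 789): z = −247.2 − 233.1 + 2854.48 = 2374.2 ft.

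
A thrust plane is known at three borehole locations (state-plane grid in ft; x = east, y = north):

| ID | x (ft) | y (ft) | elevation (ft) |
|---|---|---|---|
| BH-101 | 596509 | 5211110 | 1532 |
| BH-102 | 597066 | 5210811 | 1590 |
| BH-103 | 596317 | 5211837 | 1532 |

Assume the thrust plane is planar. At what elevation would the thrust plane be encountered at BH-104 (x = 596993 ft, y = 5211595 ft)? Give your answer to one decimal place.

1606.3 ft

Two edge vectors: BH-101→BH-102 = (557, -299, 58), BH-101→BH-103 = (-192, 727, 0).
Normal n = (BH-101→BH-102) × (BH-101→BH-103) = (-42166, -11136, 347531).
So ∂z/∂x = −n_x/n_z = 0.121330183 and ∂z/∂y = −n_y/n_z = 0.032043185.
Intercept c from BH-101: 1532 − 72374.55 − 166980.56 = −237823.11.
At (596993, 5211595): z = 72433.3 + 166996.1 − 237823.11 = 1606.3 ft.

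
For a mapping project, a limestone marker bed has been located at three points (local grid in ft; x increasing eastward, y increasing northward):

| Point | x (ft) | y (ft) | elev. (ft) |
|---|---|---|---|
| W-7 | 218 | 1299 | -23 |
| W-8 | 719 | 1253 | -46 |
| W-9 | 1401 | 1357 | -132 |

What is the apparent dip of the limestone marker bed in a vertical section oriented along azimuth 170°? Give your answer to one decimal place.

17.2°

Let the plane be z = a·x + b·y + c.
W-8−W-7: 501a − 46b = −23;  W-9−W-7: 1183a + 58b = −109.
Solving gives a = −0.07605, b = −0.32824.
Unit vector along 170° is (sin 170°, cos 170°) = (0.1736, -0.9848).
Slope in that direction = a·(0.1736) + b·(-0.9848) = 0.31005.
Apparent dip = arctan|0.31005| = 17.2° (true dip is 18.6°, so apparent ≤ true as expected).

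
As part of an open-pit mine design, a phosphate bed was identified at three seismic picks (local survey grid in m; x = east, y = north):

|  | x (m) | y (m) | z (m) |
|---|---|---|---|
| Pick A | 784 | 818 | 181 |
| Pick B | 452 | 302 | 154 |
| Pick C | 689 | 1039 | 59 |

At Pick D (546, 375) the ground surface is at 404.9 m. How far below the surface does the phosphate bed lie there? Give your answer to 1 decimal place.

220.6 m

Let the plane be z = a·x + b·y + c.
Pick B−Pick A: −332a − 516b = −27;  Pick C−Pick A: −95a + 221b = −122.
Solving gives a = 0.563101, b = −0.309979.
Then c = 181 − a·784 − b·818 = −6.91.
At (546, 375): z_contact = 307.45 − 116.24 − 6.91 = 184.30 m.
Depth below ground = 404.9 − 184.30 = 220.6 m.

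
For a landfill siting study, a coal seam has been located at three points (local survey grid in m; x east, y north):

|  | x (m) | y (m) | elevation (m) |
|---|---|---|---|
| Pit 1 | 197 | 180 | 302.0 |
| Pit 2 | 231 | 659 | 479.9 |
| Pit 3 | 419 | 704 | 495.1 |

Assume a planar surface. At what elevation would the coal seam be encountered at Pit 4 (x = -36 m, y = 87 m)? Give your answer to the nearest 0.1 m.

269.3 m

Two edge vectors: Pit 1→Pit 2 = (34, 479, 177.9), Pit 1→Pit 3 = (222, 524, 193.1).
Normal n = (Pit 1→Pit 2) × (Pit 1→Pit 3) = (-724.7, 32928.4, -88522).
So ∂z/∂x = −n_x/n_z = −0.00819 and ∂z/∂y = −n_y/n_z = 0.37198.
Intercept c from Pit 1: 302 + 1.61 − 66.96 = 236.66.
At (-36, 87): z = 0.3 + 32.4 + 236.66 = 269.3 m.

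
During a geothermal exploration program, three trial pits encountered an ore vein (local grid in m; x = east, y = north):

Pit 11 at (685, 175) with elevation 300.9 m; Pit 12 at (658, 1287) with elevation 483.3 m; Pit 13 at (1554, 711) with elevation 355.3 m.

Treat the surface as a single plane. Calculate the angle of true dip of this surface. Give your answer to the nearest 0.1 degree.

9.5°

Two edge vectors: Pit 11→Pit 12 = (-27, 1112, 182.4), Pit 11→Pit 13 = (869, 536, 54.4).
Normal n = (Pit 11→Pit 12) × (Pit 11→Pit 13) = (-37273.6, 159974.4, -980800).
So ∂z/∂x = −n_x/n_z = −0.03800 and ∂z/∂y = −n_y/n_z = 0.16311.
Gradient magnitude |∇z| = √(a² + b²) = √(0.00144 + 0.02660) = 0.16747.
True dip = arctan(0.16747) = 9.5°, dipping toward SSE (azimuth ≈ 167°).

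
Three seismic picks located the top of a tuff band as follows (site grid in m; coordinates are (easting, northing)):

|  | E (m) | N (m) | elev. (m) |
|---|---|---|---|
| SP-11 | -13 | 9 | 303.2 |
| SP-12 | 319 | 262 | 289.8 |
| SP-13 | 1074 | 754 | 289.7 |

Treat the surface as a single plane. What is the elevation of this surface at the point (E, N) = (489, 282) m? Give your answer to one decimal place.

Two edge vectors: SP-11→SP-12 = (332, 253, -13.4), SP-11→SP-13 = (1087, 745, -13.5).
Normal n = (SP-11→SP-12) × (SP-11→SP-13) = (6567.5, -10083.8, -27671).
So ∂z/∂E = −n_x/n_z = 0.237342 and ∂z/∂N = −n_y/n_z = −0.364418.
Intercept c from SP-11: 303.2 + 3.09 + 3.28 = 309.57.
At (489, 282): z = 116.1 − 102.8 + 309.57 = 322.9 m.

322.9 m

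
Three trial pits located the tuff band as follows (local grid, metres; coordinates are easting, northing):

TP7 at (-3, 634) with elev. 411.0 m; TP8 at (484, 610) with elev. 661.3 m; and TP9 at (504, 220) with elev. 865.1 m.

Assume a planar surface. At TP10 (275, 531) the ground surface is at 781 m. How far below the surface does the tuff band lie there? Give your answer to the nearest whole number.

183 m

Let the plane be z = a·easting + b·northing + c.
TP8−TP7: 487a − 24b = 250.3;  TP9−TP7: 507a − 414b = 454.1.
Solving gives a = 0.48945, b = −0.49746.
Then c = 411 − a·-3 − b·634 = 727.86.
At (275, 531): z_contact = 134.6 − 264.2 + 727.86 = 598.3 m.
Depth below ground = 781 − 598.3 = 183 m.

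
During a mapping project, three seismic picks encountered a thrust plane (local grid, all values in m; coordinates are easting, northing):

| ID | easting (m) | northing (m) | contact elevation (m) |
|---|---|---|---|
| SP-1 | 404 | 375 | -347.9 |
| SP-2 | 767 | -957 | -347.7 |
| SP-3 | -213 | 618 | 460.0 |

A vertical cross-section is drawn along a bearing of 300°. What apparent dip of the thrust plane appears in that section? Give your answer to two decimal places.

Two edge vectors: SP-1→SP-2 = (363, -1332, 0.2), SP-1→SP-3 = (-617, 243, 807.9).
Normal n = (SP-1→SP-2) × (SP-1→SP-3) = (-1076171.4, -293391.1, -733635).
So ∂z/∂easting = −n_x/n_z = −1.46690 and ∂z/∂northing = −n_y/n_z = −0.39991.
Unit vector along 300° is (sin 300°, cos 300°) = (-0.8660, 0.5000).
Slope in that direction = a·(-0.8660) + b·(0.5000) = 1.07042.
Apparent dip = arctan|1.07042| = 46.95° (true dip is 56.7°, so apparent ≤ true as expected).

46.95°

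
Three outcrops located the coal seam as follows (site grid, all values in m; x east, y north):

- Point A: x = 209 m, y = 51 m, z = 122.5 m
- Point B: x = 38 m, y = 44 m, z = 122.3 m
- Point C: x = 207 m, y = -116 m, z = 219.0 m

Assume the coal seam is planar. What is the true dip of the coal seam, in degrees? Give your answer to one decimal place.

30.1°

Two edge vectors: Point A→Point B = (-171, -7, -0.2), Point A→Point C = (-2, -167, 96.5).
Normal n = (Point A→Point B) × (Point A→Point C) = (-708.9, 16501.9, 28543).
So ∂z/∂x = −n_x/n_z = 0.02484 and ∂z/∂y = −n_y/n_z = −0.57814.
Gradient magnitude |∇z| = √(a² + b²) = √(0.00062 + 0.33425) = 0.57867.
True dip = arctan(0.57867) = 30.1°, dipping toward N (azimuth ≈ 358°).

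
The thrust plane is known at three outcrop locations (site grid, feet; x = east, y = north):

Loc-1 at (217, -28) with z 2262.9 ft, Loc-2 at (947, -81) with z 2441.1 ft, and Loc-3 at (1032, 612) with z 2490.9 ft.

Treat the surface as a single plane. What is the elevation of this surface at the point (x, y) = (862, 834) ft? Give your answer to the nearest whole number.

Two edge vectors: Loc-1→Loc-2 = (730, -53, 178.2), Loc-1→Loc-3 = (815, 640, 228).
Normal n = (Loc-1→Loc-2) × (Loc-1→Loc-3) = (-126132, -21207, 510395).
So ∂z/∂x = −n_x/n_z = 0.24713 and ∂z/∂y = −n_y/n_z = 0.04155.
Intercept c from Loc-1: 2262.9 − 53.63 + 1.16 = 2210.44.
At (862, 834): z = 213.0 + 34.7 + 2210.44 = 2458.1 ft.

2458 ft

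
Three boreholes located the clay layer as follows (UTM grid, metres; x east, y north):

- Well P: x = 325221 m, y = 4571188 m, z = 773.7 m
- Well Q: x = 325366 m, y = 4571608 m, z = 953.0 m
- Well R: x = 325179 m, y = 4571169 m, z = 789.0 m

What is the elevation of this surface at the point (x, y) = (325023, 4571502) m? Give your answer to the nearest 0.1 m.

1110.2 m

Two edge vectors: Well P→Well Q = (145, 420, 179.3), Well P→Well R = (-42, -19, 15.3).
Normal n = (Well P→Well Q) × (Well P→Well R) = (9832.7, -9749.1, 14885).
So ∂z/∂x = −n_x/n_z = −0.660577763 and ∂z/∂y = −n_y/n_z = 0.654961371.
Intercept c from Well P: 773.7 + 214833.76 − 2993951.56 = −2778344.10.
At (325023, 4571502): z = −214703.0 + 2994157.2 − 2778344.10 = 1110.2 m.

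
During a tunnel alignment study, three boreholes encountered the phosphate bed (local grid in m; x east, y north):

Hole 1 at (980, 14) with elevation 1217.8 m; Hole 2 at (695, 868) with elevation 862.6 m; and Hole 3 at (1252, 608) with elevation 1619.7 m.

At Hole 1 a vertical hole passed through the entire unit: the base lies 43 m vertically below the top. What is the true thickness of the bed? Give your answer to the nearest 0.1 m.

Let the plane be z = a·x + b·y + c.
Hole 2−Hole 1: −285a + 854b = −355.2;  Hole 3−Hole 1: 272a + 594b = 401.9.
Solving gives a = 1.38008, b = 0.04464.
|∇z| = √(a²+b²) = 1.38081, so dip δ = arctan(1.38081) = 54.09°.
True thickness = vertical thickness × cos δ = 43 × cos 54.09° = 25.2 m.

25.2 m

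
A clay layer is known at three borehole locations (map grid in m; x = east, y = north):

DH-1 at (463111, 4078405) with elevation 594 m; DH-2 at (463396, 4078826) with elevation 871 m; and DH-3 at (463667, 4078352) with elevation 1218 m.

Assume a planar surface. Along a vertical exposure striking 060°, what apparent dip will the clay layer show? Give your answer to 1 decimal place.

42.5°

Let the plane be z = a·x + b·y + c.
DH-2−DH-1: 285a + 421b = 277;  DH-3−DH-1: 556a − 53b = 624.
Solving gives a = 1.11319, b = −0.09563.
Unit vector along 060° is (sin 60°, cos 60°) = (0.8660, 0.5000).
Slope in that direction = a·(0.8660) + b·(0.5000) = 0.91624.
Apparent dip = arctan|0.91624| = 42.5° (true dip is 48.2°, so apparent ≤ true as expected).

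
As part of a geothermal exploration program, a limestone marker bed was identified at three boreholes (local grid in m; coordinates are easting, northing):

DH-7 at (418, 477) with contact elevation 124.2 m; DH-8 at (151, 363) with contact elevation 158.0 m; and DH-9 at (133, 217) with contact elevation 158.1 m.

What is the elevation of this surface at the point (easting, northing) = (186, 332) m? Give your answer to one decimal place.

152.8 m

Let the plane be z = a·easting + b·northing + c.
DH-8−DH-7: −267a − 114b = 33.8;  DH-9−DH-7: −285a − 260b = 33.9.
Solving gives a = −0.13332, b = 0.01575.
Then c = 124.2 − a·418 − b·477 = 172.41.
At (186, 332): z = −24.8 + 5.2 + 172.41 = 152.8 m.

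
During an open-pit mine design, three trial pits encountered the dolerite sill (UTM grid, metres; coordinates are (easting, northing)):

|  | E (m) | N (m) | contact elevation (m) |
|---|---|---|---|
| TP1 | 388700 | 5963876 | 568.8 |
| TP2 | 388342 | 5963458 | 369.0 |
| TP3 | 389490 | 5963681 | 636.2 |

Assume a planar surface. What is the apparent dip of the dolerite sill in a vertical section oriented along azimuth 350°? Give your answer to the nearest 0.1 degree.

16.7°

Two edge vectors: TP1→TP2 = (-358, -418, -199.8), TP1→TP3 = (790, -195, 67.4).
Normal n = (TP1→TP2) × (TP1→TP3) = (-67134.2, -133712.8, 400030).
So ∂z/∂E = −n_x/n_z = 0.16782 and ∂z/∂N = −n_y/n_z = 0.33426.
Unit vector along 350° is (sin 350°, cos 350°) = (-0.1736, 0.9848).
Slope in that direction = a·(-0.1736) + b·(0.9848) = 0.30004.
Apparent dip = arctan|0.30004| = 16.7° (true dip is 20.5°, so apparent ≤ true as expected).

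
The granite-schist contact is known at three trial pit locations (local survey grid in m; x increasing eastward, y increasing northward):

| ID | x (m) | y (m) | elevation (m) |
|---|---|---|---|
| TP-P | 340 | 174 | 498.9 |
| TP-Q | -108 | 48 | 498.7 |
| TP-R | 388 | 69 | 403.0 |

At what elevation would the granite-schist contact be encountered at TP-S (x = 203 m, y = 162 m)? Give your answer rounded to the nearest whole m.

520 m

Let the plane be z = a·x + b·y + c.
TP-Q−TP-P: −448a − 126b = −0.2;  TP-R−TP-P: 48a − 105b = −95.9.
Solving gives a = −0.22722, b = 0.80946.
Then c = 498.9 − a·340 − b·174 = 435.31.
At (203, 162): z = −46.1 + 131.1 + 435.31 = 520.3 m.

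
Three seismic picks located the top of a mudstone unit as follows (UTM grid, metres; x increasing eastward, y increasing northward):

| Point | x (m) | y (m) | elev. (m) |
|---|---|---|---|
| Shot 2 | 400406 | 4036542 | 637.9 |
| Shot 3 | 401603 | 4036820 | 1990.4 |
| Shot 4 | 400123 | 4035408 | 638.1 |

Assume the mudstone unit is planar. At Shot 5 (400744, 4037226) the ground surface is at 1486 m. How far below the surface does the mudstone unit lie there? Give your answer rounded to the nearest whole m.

648 m

Two edge vectors: Shot 2→Shot 3 = (1197, 278, 1352.5), Shot 2→Shot 4 = (-283, -1134, 0.2).
Normal n = (Shot 2→Shot 3) × (Shot 2→Shot 4) = (1533790.6, -382996.9, -1278724).
So ∂z/∂x = −n_x/n_z = 1.19946963 and ∂z/∂y = −n_y/n_z = −0.29951491.
Intercept c from Shot 2: 637.9 − 480274.84 + 1209004.50 = 729367.57.
At (400744, 4037226): z_contact = 480680.3 − 1209209.4 + 729367.57 = 838.5 m.
Depth below ground = 1486 − 838.5 = 648 m.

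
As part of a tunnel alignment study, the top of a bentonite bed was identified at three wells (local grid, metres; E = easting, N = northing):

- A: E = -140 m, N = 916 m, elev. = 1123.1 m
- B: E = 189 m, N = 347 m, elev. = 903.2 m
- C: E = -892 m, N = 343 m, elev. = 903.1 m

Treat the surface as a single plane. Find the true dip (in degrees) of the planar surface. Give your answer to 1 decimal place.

Let the plane be z = a·E + b·N + c.
B−A: 329a − 569b = −219.9;  C−A: −752a − 573b = −220.
Solving gives a = −0.00133, b = 0.38570.
Gradient magnitude |∇z| = √(a² + b²) = √(0.00000 + 0.14876) = 0.38570.
True dip = arctan(0.38570) = 21.1°, dipping toward S (azimuth ≈ 180°).

21.1°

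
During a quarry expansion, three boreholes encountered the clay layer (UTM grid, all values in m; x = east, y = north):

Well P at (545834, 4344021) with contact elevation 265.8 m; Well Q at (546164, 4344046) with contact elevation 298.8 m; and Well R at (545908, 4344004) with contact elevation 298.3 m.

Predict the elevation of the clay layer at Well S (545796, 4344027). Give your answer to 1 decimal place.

252.1 m

Let the plane be z = a·x + b·y + c.
Well Q−Well P: 330a + 25b = 33;  Well R−Well P: 74a − 17b = 32.5.
Solving gives a = 0.184115282, b = −1.110321716.
Then c = 265.8 − a·545834 − b·4344021 = 4723030.27.
At (545796, 4344027): z = 100489.4 − 4823267.5 + 4723030.27 = 252.1 m.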